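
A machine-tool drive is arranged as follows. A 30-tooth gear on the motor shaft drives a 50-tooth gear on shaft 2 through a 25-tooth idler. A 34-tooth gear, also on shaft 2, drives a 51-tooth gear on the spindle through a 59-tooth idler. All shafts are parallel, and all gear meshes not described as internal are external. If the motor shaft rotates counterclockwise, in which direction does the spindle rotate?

the motor shaft → shaft 2: driver → idler → driven is 2 external meshes, 2 reversals → CCW.
shaft 2 → the spindle: driver → idler → driven is 2 external meshes, 2 reversals → CCW.
4 reversals in total — an even number — so the spindle turns the same way as the motor shaft.

counterclockwise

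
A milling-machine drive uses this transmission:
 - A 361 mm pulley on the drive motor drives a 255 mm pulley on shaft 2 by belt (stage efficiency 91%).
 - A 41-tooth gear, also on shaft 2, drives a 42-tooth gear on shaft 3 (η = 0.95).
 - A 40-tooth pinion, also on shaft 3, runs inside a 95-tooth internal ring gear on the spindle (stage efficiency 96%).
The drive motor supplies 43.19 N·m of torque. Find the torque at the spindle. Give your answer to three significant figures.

61.6 N·m

Belt: ratio = 255/361 = 0.70637; torque at shaft 2 = 43.19 × 0.70637 × 0.91 = 27.762 N·m.
Gear mesh: ratio = 42/41 = 1.0244; torque at shaft 3 = 27.762 × 1.0244 × 0.95 = 27.018 N·m.
Internal gear: ratio = 95/40 = 2.375; torque at the spindle = 27.018 × 2.375 × 0.96 = 61.6 N·m.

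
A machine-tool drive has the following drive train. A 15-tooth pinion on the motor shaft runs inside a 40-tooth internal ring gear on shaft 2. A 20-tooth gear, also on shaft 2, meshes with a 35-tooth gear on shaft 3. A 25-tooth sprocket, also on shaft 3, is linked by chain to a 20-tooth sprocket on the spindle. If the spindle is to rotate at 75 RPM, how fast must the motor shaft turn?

280 RPM

Overall ratio R = 2.6667 × 1.75 × 0.8 = 3.7333.
Required input speed = output speed × R = 75 × 3.7333 = 280 RPM.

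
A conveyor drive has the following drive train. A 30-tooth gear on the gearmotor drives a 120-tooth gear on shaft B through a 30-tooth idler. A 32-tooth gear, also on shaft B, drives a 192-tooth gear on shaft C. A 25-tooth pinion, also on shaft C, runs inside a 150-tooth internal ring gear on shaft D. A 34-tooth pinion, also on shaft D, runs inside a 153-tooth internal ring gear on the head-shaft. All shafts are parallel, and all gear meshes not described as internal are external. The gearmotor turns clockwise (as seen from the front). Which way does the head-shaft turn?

counterclockwise

the gearmotor → shaft B: driver → idler → driven is 2 external meshes, 2 reversals → CW.
shaft B → shaft C: external mesh, 1 reversal → CCW.
shaft C → shaft D: internal mesh, same direction → CCW.
shaft D → the head-shaft: internal mesh, same direction → CCW.
3 reversals in total — an odd number — so the head-shaft turns opposite to the gearmotor.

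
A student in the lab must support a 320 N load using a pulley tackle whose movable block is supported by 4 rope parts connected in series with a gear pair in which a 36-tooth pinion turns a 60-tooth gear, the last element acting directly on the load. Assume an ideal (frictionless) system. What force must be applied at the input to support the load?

Block-and-tackle MA = number of supporting rope parts = 4.
Gear pair MA = 60/36 = 1.6667.
Combined ideal MA = 4 × 1.6667 = 6.6667.
Effort = load / MA = 320 / 6.6667 = 48 N.

48 N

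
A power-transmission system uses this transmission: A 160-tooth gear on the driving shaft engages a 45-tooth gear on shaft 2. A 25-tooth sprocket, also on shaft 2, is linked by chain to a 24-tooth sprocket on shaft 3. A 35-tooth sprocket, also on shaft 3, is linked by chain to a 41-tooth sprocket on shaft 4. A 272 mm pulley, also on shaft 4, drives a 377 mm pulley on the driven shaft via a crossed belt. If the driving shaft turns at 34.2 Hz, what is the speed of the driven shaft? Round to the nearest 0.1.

the driving shaft → shaft 2 (gear mesh, 45/160): 34.2 ÷ 0.28125 = 121.6 Hz
shaft 2 → shaft 3 (chain, 24/25): 121.6 ÷ 0.96 = 126.67 Hz
shaft 3 → shaft 4 (chain, 41/35): 126.67 ÷ 1.1714 = 108.13 Hz
shaft 4 → the driven shaft (belt, 377/272): 108.13 ÷ 1.386 = 78.014 Hz

78.0 Hz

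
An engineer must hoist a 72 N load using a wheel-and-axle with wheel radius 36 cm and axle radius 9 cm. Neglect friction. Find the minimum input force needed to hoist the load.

18 N

Wheel-and-axle MA = R/r = 36/9 = 4.
Effort = load / MA = 72 / 4 = 18 N.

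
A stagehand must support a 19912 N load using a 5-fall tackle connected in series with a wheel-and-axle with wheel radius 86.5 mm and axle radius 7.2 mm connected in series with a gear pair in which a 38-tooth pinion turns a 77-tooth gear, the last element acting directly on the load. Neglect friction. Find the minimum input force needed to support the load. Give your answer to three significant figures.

Block-and-tackle MA = number of supporting rope parts = 5.
Wheel-and-axle MA = R/r = 86.5/7.2 = 12.014.
Gear pair MA = 77/38 = 2.0263.
Combined ideal MA = 5 × 12.014 × 2.0263 = 121.72.
Effort = load / MA = 19912 / 121.72 = 163.59 N.

164 N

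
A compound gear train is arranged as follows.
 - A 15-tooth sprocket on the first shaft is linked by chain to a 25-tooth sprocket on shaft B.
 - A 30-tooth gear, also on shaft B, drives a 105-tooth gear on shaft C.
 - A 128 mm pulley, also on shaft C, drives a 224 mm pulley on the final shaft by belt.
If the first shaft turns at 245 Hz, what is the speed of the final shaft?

chain 25/15 = 1.6667 → 245/1.6667 = 147 Hz
gear mesh 105/30 = 3.5 → 147/3.5 = 42 Hz
belt 224/128 = 1.75 → 42/1.75 = 24 Hz

24 Hz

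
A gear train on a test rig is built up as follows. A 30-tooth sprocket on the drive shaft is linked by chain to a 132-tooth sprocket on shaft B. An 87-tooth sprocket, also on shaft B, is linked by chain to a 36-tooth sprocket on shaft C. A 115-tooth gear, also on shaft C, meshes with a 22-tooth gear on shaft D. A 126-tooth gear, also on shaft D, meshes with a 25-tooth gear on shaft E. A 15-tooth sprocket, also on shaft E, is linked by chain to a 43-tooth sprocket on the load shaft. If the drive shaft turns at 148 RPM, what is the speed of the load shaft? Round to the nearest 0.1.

747.1 RPM

Chain: ratio = 132/30 = 4.4, so shaft B turns at 148 / 4.4 = 33.636 RPM.
Chain: ratio = 36/87 = 0.41379, so shaft C turns at 33.636 / 0.41379 = 81.288 RPM.
Gear mesh: ratio = 22/115 = 0.1913, so shaft D turns at 81.288 / 0.1913 = 424.91 RPM.
Gear mesh: ratio = 25/126 = 0.19841, so shaft E turns at 424.91 / 0.19841 = 2141.6 RPM.
Chain: ratio = 43/15 = 2.8667, so the load shaft turns at 2141.6 / 2.8667 = 747.06 RPM.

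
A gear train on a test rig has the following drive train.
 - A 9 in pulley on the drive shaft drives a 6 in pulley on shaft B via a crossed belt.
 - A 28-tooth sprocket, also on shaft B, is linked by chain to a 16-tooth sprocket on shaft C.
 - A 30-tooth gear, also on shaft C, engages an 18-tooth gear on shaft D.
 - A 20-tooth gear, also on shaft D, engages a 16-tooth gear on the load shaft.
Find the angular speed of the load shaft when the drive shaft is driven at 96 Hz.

the drive shaft → shaft B (belt, 6/9): 96 ÷ 0.66667 = 144 Hz
shaft B → shaft C (chain, 16/28): 144 ÷ 0.57143 = 252 Hz
shaft C → shaft D (gear mesh, 18/30): 252 ÷ 0.6 = 420 Hz
shaft D → the load shaft (gear mesh, 16/20): 420 ÷ 0.8 = 525 Hz

525 Hz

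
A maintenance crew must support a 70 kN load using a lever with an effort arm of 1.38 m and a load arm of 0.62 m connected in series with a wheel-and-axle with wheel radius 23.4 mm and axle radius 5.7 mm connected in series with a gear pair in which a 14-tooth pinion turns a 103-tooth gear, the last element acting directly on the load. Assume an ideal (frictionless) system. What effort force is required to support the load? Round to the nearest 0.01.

1.04 kN

Lever MA = effort arm / load arm = 1.38/0.62 = 2.2258.
Wheel-and-axle MA = R/r = 23.4/5.7 = 4.1053.
Gear pair MA = 103/14 = 7.3571.
Combined ideal MA = 2.2258 × 4.1053 × 7.3571 = 67.226.
Effort = load / MA = 70 / 67.226 = 1.0413 kN.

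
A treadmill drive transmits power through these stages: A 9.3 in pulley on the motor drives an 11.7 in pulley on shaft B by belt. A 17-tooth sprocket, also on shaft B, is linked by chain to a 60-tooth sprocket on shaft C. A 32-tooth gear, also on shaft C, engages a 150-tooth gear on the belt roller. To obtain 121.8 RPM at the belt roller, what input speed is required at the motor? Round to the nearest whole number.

Overall ratio R = 1.2581 × 3.5294 × 4.6875 = 20.814.
Required input speed = output speed × R = 121.8 × 20.814 = 2535.1 RPM.

2535 RPM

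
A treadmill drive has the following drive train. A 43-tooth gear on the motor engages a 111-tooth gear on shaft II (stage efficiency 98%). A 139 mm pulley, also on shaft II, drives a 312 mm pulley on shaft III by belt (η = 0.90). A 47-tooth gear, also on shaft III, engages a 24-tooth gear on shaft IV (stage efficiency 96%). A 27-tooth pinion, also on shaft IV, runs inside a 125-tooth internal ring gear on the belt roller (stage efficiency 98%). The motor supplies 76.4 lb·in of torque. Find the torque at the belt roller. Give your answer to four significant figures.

gear mesh 111/43 = 2.5814 → τ = 76.4·2.5814·0.98 = 193.27 lb·in
belt 312/139 = 2.2446 → τ = 193.27·2.2446·0.90 = 390.44 lb·in
gear mesh 24/47 = 0.51064 → τ = 390.44·0.51064·0.96 = 191.4 lb·in
internal gear 125/27 = 4.6296 → τ = 191.4·4.6296·0.98 = 868.39 lb·in

868.4 lb·in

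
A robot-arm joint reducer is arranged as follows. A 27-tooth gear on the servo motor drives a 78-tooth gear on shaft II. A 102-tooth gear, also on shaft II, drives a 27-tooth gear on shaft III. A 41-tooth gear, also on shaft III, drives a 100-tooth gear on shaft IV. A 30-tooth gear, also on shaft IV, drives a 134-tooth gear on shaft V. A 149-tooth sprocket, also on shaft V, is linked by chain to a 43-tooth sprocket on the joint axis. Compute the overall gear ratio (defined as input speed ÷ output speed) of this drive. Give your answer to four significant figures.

Each stage contributes driven/driver: gear mesh 78/27 = 2.8889, gear mesh 27/102 = 0.26471, gear mesh 100/41 = 2.439, gear mesh 134/30 = 4.4667, chain 43/149 = 0.28859.
Overall: 2.8889 × 0.26471 × 2.439 × 4.4667 × 0.28859 = 2.4042.

2.404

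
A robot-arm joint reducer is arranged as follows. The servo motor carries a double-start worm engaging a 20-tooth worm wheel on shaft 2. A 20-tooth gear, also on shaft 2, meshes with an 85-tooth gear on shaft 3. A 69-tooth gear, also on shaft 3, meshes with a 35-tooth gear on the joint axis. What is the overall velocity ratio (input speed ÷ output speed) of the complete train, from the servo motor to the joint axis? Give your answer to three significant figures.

Each stage contributes driven/driver: worm 20/2 = 10, gear mesh 85/20 = 4.25, gear mesh 35/69 = 0.50725.
Overall: 10 × 4.25 × 0.50725 = 21.558.

21.6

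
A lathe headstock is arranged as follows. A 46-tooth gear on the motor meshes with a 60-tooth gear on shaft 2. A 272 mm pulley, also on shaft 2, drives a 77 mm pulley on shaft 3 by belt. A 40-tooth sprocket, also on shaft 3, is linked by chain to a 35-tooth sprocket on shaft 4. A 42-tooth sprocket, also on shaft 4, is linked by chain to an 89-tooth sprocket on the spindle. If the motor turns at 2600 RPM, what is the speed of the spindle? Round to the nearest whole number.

gear mesh 60/46 = 1.3043 → 2600/1.3043 = 1993.3 RPM
belt 77/272 = 0.28309 → 1993.3/0.28309 = 7041.4 RPM
chain 35/40 = 0.875 → 7041.4/0.875 = 8047.3 RPM
chain 89/42 = 2.119 → 8047.3/2.119 = 3797.6 RPM

3798 RPM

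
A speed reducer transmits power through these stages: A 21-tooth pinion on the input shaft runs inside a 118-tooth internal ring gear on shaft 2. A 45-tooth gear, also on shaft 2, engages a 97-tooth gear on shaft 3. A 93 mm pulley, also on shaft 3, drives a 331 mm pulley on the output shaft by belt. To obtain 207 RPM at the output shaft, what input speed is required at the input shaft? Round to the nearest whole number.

Overall ratio R = 5.619 × 2.1556 × 3.5591 = 43.109.
Required input speed = output speed × R = 207 × 43.109 = 8923.5 RPM.

8924 RPM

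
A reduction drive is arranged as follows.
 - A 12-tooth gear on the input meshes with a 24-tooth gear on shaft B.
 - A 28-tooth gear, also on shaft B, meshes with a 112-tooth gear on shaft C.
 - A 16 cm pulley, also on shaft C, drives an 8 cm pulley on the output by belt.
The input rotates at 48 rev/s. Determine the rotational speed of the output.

12 rev/s

gear mesh 24/12 = 2 → 48/2 = 24 rev/s
gear mesh 112/28 = 4 → 24/4 = 6 rev/s
belt 8/16 = 0.5 → 6/0.5 = 12 rev/s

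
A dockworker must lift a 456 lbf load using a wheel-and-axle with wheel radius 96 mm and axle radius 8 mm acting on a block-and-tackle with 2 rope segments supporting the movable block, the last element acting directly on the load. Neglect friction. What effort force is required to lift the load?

19 lbf

Wheel-and-axle MA = R/r = 96/8 = 12.
Block-and-tackle MA = number of supporting rope parts = 2.
Combined ideal MA = 12 × 2 = 24.
Effort = load / MA = 456 / 24 = 19 lbf.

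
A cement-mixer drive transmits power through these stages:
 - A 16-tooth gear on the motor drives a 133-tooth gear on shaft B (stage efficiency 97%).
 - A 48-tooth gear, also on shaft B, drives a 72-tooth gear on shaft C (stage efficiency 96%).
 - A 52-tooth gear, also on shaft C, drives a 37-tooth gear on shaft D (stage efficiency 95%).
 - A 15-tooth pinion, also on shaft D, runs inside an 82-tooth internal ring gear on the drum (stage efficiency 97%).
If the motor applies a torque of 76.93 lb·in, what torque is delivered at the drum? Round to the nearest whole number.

gear mesh 133/16 = 8.3125 → τ = 76.93·8.3125·0.97 = 620.3 lb·in
gear mesh 72/48 = 1.5 → τ = 620.3·1.5·0.96 = 893.23 lb·in
gear mesh 37/52 = 0.71154 → τ = 893.23·0.71154·0.95 = 603.79 lb·in
internal gear 82/15 = 5.4667 → τ = 603.79·5.4667·0.97 = 3201.7 lb·in

3202 lb·in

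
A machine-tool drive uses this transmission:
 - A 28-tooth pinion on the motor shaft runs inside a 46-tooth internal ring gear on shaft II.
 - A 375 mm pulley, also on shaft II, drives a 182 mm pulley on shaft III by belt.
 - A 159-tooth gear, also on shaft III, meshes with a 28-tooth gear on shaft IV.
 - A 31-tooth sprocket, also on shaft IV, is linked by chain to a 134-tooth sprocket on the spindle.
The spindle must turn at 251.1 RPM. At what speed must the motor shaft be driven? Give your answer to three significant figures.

152 RPM

Overall ratio R = 1.6429 × 0.48533 × 0.1761 × 4.3226 = 0.60694.
Required input speed = output speed × R = 251.1 × 0.60694 = 152.4 RPM.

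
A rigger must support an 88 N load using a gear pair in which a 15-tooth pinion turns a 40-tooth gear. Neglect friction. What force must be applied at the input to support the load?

33 N

Gear pair MA = 40/15 = 2.6667.
Effort = load / MA = 88 / 2.6667 = 33 N.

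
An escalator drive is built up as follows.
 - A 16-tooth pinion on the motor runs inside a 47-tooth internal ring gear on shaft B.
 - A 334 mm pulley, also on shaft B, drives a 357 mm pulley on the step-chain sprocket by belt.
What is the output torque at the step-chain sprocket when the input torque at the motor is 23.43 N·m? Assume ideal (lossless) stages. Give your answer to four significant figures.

internal gear 47/16 = 2.9375 → τ = 23.43·2.9375 = 68.826 N·m
belt 357/334 = 1.0689 → τ = 68.826·1.0689 = 73.565 N·m

73.57 N·m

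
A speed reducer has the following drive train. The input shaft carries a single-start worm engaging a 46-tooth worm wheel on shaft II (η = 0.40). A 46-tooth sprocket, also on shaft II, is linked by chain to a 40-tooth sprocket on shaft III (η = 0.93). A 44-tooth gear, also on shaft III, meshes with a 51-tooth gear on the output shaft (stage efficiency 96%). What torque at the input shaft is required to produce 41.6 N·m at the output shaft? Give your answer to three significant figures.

2.51 N·m

Overall ratio R = 46 × 0.86957 × 1.1591 = 46.364; overall efficiency η = 0.40 × 0.93 × 0.96 = 0.3571.
Input torque = output torque / (R × η) = 41.6 / (46.364 × 0.3571) = 2.5125 N·m.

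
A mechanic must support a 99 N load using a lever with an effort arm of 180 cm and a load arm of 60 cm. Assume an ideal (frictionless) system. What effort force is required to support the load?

33 N

Lever MA = effort arm / load arm = 180/60 = 3.
Effort = load / MA = 99 / 3 = 33 N.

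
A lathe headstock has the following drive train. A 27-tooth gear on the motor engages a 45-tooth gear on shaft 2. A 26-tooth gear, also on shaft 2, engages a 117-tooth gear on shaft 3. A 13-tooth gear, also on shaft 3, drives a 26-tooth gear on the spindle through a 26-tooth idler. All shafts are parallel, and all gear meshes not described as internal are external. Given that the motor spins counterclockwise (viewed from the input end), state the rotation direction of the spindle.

counterclockwise

the motor → shaft 2: external mesh, 1 reversal → CW.
shaft 2 → shaft 3: external mesh, 1 reversal → CCW.
shaft 3 → the spindle: driver → idler → driven is 2 external meshes, 2 reversals → CCW.
4 reversals in total — an even number — so the spindle turns the same way as the motor.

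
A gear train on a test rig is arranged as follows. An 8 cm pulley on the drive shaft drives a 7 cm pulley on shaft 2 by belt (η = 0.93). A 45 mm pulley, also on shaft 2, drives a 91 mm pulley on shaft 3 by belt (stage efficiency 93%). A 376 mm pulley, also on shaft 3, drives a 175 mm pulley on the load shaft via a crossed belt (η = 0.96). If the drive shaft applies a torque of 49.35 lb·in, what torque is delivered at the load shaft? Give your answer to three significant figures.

belt 7/8 = 0.875 → τ = 49.35·0.875·0.93 = 40.159 lb·in
belt 91/45 = 2.0222 → τ = 40.159·2.0222·0.93 = 75.525 lb·in
belt 175/376 = 0.46543 → τ = 75.525·0.46543·0.96 = 33.745 lb·in

33.7 lb·in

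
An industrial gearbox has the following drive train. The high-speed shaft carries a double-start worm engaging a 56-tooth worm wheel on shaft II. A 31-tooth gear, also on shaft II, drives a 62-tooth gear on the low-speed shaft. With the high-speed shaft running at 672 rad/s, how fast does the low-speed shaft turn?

12 rad/s

the high-speed shaft → shaft II (worm, 56/2): 672 ÷ 28 = 24 rad/s
shaft II → the low-speed shaft (gear mesh, 62/31): 24 ÷ 2 = 12 rad/s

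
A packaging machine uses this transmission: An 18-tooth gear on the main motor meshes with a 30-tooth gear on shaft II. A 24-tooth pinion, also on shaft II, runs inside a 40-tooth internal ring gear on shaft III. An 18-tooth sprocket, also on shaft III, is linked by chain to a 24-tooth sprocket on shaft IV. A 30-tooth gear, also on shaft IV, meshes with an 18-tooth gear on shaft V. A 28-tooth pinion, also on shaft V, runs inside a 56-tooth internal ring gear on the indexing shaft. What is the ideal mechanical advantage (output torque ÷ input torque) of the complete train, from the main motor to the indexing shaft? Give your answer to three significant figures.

Each stage contributes driven/driver: gear mesh 30/18 = 1.6667, internal gear 40/24 = 1.6667, chain 24/18 = 1.3333, gear mesh 18/30 = 0.6, internal gear 56/28 = 2.
Overall: 1.6667 × 1.6667 × 1.3333 × 0.6 × 2 = 4.4444.

4.44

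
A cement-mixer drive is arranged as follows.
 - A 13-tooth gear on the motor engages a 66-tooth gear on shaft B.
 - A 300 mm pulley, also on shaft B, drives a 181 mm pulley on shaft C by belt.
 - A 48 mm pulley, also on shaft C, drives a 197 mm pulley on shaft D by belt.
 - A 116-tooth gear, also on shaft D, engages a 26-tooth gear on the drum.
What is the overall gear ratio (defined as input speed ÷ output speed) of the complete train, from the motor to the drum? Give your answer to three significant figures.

2.82

Each stage contributes driven/driver: gear mesh 66/13 = 5.0769, belt 181/300 = 0.60333, belt 197/48 = 4.1042, gear mesh 26/116 = 0.22414.
Overall: 5.0769 × 0.60333 × 4.1042 × 0.22414 = 2.8177.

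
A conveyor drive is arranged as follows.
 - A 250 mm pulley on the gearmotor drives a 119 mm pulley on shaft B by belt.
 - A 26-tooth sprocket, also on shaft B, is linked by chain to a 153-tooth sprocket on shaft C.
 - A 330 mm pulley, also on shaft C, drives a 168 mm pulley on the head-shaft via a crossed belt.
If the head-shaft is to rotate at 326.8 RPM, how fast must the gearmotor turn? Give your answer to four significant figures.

Overall ratio R = 0.476 × 5.8846 × 0.50909 = 1.426.
Required input speed = output speed × R = 326.8 × 1.426 = 466.02 RPM.

466.0 RPM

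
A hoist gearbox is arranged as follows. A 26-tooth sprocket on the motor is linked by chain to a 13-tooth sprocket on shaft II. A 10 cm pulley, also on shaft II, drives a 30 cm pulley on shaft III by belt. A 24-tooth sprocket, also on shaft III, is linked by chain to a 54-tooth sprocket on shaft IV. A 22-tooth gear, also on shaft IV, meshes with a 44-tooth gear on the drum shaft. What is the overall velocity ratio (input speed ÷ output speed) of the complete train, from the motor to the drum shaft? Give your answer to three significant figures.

Each stage contributes driven/driver: chain 13/26 = 0.5, belt 30/10 = 3, chain 54/24 = 2.25, gear mesh 44/22 = 2.
Overall: 0.5 × 3 × 2.25 × 2 = 6.75.

6.75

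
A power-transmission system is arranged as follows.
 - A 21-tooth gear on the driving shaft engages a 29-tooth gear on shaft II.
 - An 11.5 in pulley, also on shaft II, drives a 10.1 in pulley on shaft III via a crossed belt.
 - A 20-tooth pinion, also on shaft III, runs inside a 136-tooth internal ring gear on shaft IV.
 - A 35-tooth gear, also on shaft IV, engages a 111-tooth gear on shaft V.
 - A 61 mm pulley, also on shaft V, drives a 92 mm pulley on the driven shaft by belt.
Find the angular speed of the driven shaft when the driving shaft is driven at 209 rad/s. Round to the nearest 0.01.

Gear mesh: ratio = 29/21 = 1.381, so shaft II turns at 209 / 1.381 = 151.34 rad/s.
Belt: ratio = 10.1/11.5 = 0.87826, so shaft III turns at 151.34 / 0.87826 = 172.32 rad/s.
Internal gear: ratio = 136/20 = 6.8, so shaft IV turns at 172.32 / 6.8 = 25.342 rad/s.
Gear mesh: ratio = 111/35 = 3.1714, so shaft V turns at 25.342 / 3.1714 = 7.9906 rad/s.
Belt: ratio = 92/61 = 1.5082, so the driven shaft turns at 7.9906 / 1.5082 = 5.2981 rad/s.

5.30 rad/s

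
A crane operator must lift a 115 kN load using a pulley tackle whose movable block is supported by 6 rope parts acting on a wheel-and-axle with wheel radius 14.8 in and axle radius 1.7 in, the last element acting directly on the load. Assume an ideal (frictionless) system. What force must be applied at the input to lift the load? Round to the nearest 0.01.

Block-and-tackle MA = number of supporting rope parts = 6.
Wheel-and-axle MA = R/r = 14.8/1.7 = 8.7059.
Combined ideal MA = 6 × 8.7059 = 52.235.
Effort = load / MA = 115 / 52.235 = 2.2016 kN.

2.20 kN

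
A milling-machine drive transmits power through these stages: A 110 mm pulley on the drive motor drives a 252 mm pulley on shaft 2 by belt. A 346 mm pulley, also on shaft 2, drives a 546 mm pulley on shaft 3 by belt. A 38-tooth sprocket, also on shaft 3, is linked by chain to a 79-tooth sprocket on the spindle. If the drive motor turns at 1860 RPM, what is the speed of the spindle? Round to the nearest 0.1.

247.5 RPM

belt 252/110 = 2.2909 → 1860/2.2909 = 811.9 RPM
belt 546/346 = 1.578 → 811.9/1.578 = 514.5 RPM
chain 79/38 = 2.0789 → 514.5/2.0789 = 247.48 RPM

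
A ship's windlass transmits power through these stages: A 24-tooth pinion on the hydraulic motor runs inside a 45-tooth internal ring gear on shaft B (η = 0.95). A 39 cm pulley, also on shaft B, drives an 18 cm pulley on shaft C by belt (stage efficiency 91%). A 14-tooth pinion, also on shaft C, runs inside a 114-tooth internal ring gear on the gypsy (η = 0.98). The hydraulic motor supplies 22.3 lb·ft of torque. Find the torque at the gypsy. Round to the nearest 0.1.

internal gear 45/24 = 1.875 → τ = 22.3·1.875·0.95 = 39.722 lb·ft
belt 18/39 = 0.46154 → τ = 39.722·0.46154·0.91 = 16.683 lb·ft
internal gear 114/14 = 8.1429 → τ = 16.683·8.1429·0.98 = 133.13 lb·ft

133.1 lb·ft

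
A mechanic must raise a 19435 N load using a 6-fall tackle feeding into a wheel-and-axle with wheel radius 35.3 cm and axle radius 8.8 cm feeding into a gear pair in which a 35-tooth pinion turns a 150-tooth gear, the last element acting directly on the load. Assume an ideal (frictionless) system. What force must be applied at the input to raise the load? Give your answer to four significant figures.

188.4 N

Block-and-tackle MA = number of supporting rope parts = 6.
Wheel-and-axle MA = R/r = 35.3/8.8 = 4.0114.
Gear pair MA = 150/35 = 4.2857.
Combined ideal MA = 6 × 4.0114 × 4.2857 = 103.15.
Effort = load / MA = 19435 / 103.15 = 188.42 N.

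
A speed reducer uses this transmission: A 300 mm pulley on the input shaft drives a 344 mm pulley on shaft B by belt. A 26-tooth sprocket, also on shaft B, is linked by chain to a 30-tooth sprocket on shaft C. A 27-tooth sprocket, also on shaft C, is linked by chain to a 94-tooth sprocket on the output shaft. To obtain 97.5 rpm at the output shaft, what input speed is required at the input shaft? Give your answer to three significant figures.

449 rpm

Overall ratio R = 1.1467 × 1.1538 × 3.4815 = 4.6063.
Required input speed = output speed × R = 97.5 × 4.6063 = 449.11 rpm.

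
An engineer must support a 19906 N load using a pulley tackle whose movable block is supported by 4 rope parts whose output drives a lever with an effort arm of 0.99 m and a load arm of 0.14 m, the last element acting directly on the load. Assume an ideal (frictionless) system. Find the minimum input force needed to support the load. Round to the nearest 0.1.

Block-and-tackle MA = number of supporting rope parts = 4.
Lever MA = effort arm / load arm = 0.99/0.14 = 7.0714.
Combined ideal MA = 4 × 7.0714 = 28.286.
Effort = load / MA = 19906 / 28.286 = 703.75 N.

703.7 N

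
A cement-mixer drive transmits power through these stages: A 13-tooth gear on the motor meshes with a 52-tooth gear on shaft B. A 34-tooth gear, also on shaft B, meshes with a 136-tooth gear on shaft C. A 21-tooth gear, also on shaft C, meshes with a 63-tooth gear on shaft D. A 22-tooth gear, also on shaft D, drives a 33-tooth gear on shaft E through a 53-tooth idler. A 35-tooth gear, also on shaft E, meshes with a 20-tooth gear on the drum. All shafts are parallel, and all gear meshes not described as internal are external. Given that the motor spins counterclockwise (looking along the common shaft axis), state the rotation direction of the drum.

counterclockwise

the motor → shaft B: external mesh, 1 reversal → CW.
shaft B → shaft C: external mesh, 1 reversal → CCW.
shaft C → shaft D: external mesh, 1 reversal → CW.
shaft D → shaft E: driver → idler → driven is 2 external meshes, 2 reversals → CW.
shaft E → the drum: external mesh, 1 reversal → CCW.
6 reversals in total — an even number — so the drum turns the same way as the motor.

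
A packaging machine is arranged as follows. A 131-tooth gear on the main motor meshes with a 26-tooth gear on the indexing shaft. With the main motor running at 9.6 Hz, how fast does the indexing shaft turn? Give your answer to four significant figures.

gear mesh 26/131 = 0.19847 → 9.6/0.19847 = 48.369 Hz

48.37 Hz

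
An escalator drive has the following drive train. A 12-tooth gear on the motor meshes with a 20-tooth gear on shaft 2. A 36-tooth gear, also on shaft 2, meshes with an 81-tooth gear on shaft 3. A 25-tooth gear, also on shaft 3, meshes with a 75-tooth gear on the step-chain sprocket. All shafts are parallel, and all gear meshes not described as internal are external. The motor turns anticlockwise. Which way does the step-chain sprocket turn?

the motor → shaft 2: external mesh, 1 reversal → CW.
shaft 2 → shaft 3: external mesh, 1 reversal → CCW.
shaft 3 → the step-chain sprocket: external mesh, 1 reversal → CW.
3 reversals in total — an odd number — so the step-chain sprocket turns opposite to the motor.

clockwise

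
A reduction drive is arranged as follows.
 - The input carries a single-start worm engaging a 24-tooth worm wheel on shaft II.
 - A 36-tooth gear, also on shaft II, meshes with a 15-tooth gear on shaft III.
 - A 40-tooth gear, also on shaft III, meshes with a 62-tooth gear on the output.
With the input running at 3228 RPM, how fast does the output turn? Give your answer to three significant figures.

Worm: ratio = 24/1 = 24, so shaft II turns at 3228 / 24 = 134.5 RPM.
Gear mesh: ratio = 15/36 = 0.41667, so shaft III turns at 134.5 / 0.41667 = 322.8 RPM.
Gear mesh: ratio = 62/40 = 1.55, so the output turns at 322.8 / 1.55 = 208.26 RPM.

208 RPM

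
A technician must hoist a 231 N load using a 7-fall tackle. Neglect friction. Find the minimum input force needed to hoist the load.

33 N

Block-and-tackle MA = number of supporting rope parts = 7.
Effort = load / MA = 231 / 7 = 33 N.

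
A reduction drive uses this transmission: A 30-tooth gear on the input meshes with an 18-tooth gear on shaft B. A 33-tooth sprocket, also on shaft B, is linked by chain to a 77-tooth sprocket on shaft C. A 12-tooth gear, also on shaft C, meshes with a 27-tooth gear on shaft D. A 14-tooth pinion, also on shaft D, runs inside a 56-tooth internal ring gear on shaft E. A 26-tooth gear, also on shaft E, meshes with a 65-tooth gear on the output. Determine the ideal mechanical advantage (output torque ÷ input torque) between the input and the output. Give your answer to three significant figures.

Each stage contributes driven/driver: gear mesh 18/30 = 0.6, chain 77/33 = 2.3333, gear mesh 27/12 = 2.25, internal gear 56/14 = 4, gear mesh 65/26 = 2.5.
Overall: 0.6 × 2.3333 × 2.25 × 4 × 2.5 = 31.5.

31.5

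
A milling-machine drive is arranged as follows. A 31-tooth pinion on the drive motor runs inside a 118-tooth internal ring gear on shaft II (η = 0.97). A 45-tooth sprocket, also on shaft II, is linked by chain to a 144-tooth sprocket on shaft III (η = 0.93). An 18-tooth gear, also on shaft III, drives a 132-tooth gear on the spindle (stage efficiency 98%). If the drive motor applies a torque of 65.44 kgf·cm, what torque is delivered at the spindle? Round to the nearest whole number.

5168 kgf·cm

internal gear 118/31 = 3.8065 → τ = 65.44·3.8065·0.97 = 241.62 kgf·cm
chain 144/45 = 3.2 → τ = 241.62·3.2·0.93 = 719.07 kgf·cm
gear mesh 132/18 = 7.3333 → τ = 719.07·7.3333·0.98 = 5167.7 kgf·cm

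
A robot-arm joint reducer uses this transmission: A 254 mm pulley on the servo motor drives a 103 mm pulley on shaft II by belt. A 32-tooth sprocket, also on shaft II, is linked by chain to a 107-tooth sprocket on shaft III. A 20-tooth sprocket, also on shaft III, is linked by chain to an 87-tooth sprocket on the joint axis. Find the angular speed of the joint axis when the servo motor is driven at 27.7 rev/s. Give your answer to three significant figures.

4.70 rev/s

the servo motor → shaft II (belt, 103/254): 27.7 ÷ 0.40551 = 68.309 rev/s
shaft II → shaft III (chain, 107/32): 68.309 ÷ 3.3438 = 20.429 rev/s
shaft III → the joint axis (chain, 87/20): 20.429 ÷ 4.35 = 4.6963 rev/s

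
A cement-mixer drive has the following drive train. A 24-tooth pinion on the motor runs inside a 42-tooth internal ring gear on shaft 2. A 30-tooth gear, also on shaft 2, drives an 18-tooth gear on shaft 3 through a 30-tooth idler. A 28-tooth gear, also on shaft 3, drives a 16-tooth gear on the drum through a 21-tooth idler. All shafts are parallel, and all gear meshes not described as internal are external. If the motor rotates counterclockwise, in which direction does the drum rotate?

counterclockwise

the motor → shaft 2: internal mesh, same direction → CCW.
shaft 2 → shaft 3: driver → idler → driven is 2 external meshes, 2 reversals → CCW.
shaft 3 → the drum: driver → idler → driven is 2 external meshes, 2 reversals → CCW.
4 reversals in total — an even number — so the drum turns the same way as the motor.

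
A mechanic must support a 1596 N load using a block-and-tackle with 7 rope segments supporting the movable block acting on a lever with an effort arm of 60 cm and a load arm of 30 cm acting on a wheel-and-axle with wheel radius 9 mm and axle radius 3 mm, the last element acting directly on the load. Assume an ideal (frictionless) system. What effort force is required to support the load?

Block-and-tackle MA = number of supporting rope parts = 7.
Lever MA = effort arm / load arm = 60/30 = 2.
Wheel-and-axle MA = R/r = 9/3 = 3.
Combined ideal MA = 7 × 2 × 3 = 42.
Effort = load / MA = 1596 / 42 = 38 N.

38 N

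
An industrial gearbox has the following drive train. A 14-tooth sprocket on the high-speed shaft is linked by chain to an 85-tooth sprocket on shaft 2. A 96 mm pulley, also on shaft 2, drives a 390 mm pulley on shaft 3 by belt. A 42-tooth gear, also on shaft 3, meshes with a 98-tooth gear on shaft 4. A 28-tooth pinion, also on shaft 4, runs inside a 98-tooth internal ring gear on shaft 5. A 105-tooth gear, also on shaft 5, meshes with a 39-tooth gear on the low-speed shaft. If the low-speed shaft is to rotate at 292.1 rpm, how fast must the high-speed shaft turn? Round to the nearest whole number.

Overall ratio R = 6.0714 × 4.0625 × 2.3333 × 3.5 × 0.37143 = 74.818.
Required input speed = output speed × R = 292.1 × 74.818 = 21854 rpm.

21854 rpm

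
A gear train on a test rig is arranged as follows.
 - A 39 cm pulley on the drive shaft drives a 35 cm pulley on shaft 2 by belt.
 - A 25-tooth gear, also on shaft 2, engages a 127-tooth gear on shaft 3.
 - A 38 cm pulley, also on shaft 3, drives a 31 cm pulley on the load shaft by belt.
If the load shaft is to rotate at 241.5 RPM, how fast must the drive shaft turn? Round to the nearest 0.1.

Overall ratio R = 0.89744 × 5.08 × 0.81579 = 3.7192.
Required input speed = output speed × R = 241.5 × 3.7192 = 898.18 RPM.

898.2 RPM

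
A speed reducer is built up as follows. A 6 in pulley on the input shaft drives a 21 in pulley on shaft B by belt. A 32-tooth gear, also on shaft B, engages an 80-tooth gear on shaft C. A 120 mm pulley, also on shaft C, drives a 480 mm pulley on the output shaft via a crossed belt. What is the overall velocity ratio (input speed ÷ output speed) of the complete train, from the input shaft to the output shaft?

Each stage contributes driven/driver: belt 21/6 = 3.5, gear mesh 80/32 = 2.5, belt 480/120 = 4.
Overall: 3.5 × 2.5 × 4 = 35.

35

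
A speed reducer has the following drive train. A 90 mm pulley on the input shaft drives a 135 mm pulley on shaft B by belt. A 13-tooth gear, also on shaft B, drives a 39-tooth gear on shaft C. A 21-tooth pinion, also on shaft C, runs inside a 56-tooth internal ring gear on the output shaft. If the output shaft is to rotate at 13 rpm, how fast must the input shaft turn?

Overall ratio R = 1.5 × 3 × 2.6667 = 12.
Required input speed = output speed × R = 13 × 12 = 156 rpm.

156 rpm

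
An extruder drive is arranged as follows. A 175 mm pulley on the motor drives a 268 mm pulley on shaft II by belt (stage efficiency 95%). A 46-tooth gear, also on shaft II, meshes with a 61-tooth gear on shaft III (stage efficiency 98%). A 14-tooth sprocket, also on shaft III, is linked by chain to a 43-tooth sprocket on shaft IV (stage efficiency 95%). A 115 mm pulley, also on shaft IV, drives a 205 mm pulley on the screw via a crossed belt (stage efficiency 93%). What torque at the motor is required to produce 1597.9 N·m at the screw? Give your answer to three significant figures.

175 N·m

Overall ratio R = 1.5314 × 1.3261 × 3.0714 × 1.7826 = 11.119; overall efficiency η = 0.95 × 0.98 × 0.95 × 0.93 = 0.8225.
Input torque = output torque / (R × η) = 1597.9 / (11.119 × 0.8225) = 174.71 N·m.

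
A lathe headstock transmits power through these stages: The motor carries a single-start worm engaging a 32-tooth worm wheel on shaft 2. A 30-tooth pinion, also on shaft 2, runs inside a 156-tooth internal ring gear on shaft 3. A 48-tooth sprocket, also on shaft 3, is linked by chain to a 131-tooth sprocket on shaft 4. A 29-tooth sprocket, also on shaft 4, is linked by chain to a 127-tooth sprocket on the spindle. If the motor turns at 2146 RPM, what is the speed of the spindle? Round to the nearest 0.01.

1.08 RPM

worm 32/1 = 32 → 2146/32 = 67.062 RPM
internal gear 156/30 = 5.2 → 67.062/5.2 = 12.897 RPM
chain 131/48 = 2.7292 → 12.897/2.7292 = 4.7255 RPM
chain 127/29 = 4.3793 → 4.7255/4.3793 = 1.079 RPM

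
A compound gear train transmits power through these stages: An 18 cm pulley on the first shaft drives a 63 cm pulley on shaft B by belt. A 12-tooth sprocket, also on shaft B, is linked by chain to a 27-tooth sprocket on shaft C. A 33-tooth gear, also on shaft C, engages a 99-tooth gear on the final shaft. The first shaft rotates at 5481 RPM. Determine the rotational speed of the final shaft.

the first shaft → shaft B (belt, 63/18): 5481 ÷ 3.5 = 1566 RPM
shaft B → shaft C (chain, 27/12): 1566 ÷ 2.25 = 696 RPM
shaft C → the final shaft (gear mesh, 99/33): 696 ÷ 3 = 232 RPM

232 RPM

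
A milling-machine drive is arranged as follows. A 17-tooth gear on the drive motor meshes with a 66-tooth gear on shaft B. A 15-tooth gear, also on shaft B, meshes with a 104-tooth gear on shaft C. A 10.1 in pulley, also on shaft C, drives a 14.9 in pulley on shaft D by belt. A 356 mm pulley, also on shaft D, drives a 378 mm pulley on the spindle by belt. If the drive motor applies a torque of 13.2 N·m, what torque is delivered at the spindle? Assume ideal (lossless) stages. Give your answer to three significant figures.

557 N·m

Gear mesh: ratio = 66/17 = 3.8824; torque at shaft B = 13.2 × 3.8824 = 51.247 N·m.
Gear mesh: ratio = 104/15 = 6.9333; torque at shaft C = 51.247 × 6.9333 = 355.31 N·m.
Belt: ratio = 14.9/10.1 = 1.4752; torque at shaft D = 355.31 × 1.4752 = 524.17 N·m.
Belt: ratio = 378/356 = 1.0618; torque at the spindle = 524.17 × 1.0618 = 556.57 N·m.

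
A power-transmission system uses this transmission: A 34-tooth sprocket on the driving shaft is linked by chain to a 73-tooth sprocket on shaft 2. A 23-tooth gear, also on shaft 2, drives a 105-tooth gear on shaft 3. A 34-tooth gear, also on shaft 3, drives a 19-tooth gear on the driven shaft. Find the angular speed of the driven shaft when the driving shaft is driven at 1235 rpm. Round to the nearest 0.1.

225.5 rpm

chain 73/34 = 2.1471 → 1235/2.1471 = 575.21 rpm
gear mesh 105/23 = 4.5652 → 575.21/4.5652 = 126 rpm
gear mesh 19/34 = 0.55882 → 126/0.55882 = 225.47 rpm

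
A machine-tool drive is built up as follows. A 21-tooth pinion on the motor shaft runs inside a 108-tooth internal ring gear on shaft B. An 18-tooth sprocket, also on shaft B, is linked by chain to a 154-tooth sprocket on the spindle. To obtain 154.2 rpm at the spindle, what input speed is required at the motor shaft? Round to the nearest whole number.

6785 rpm

Overall ratio R = 5.1429 × 8.5556 = 44.
Required input speed = output speed × R = 154.2 × 44 = 6784.8 rpm.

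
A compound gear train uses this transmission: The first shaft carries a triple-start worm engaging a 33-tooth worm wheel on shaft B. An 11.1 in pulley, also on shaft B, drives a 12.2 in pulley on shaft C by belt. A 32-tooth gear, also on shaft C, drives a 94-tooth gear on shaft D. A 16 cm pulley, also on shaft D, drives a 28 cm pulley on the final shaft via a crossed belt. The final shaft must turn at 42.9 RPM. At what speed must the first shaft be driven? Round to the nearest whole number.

Overall ratio R = 11 × 1.0991 × 2.9375 × 1.75 = 62.151.
Required input speed = output speed × R = 42.9 × 62.151 = 2666.3 RPM.

2666 RPM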